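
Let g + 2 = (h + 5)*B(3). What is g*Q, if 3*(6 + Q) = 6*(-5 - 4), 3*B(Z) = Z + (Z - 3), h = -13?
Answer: 240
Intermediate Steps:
B(Z) = -1 + 2*Z/3 (B(Z) = (Z + (Z - 3))/3 = (Z + (-3 + Z))/3 = (-3 + 2*Z)/3 = -1 + 2*Z/3)
Q = -24 (Q = -6 + (6*(-5 - 4))/3 = -6 + (6*(-9))/3 = -6 + (⅓)*(-54) = -6 - 18 = -24)
g = -10 (g = -2 + (-13 + 5)*(-1 + (⅔)*3) = -2 - 8*(-1 + 2) = -2 - 8*1 = -2 - 8 = -10)
g*Q = -10*(-24) = 240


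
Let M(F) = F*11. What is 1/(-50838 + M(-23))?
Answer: -1/51091 ≈ -1.9573e-5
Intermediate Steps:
M(F) = 11*F
1/(-50838 + M(-23)) = 1/(-50838 + 11*(-23)) = 1/(-50838 - 253) = 1/(-51091) = -1/51091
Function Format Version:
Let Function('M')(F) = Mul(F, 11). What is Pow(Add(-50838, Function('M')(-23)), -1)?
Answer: Rational(-1, 51091) ≈ -1.9573e-5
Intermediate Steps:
Function('M')(F) = Mul(11, F)
Pow(Add(-50838, Function('M')(-23)), -1) = Pow(Add(-50838, Mul(11, -23)), -1) = Pow(Add(-50838, -253), -1) = Pow(-51091, -1) = Rational(-1, 51091)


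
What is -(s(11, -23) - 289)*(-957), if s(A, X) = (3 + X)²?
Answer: 106227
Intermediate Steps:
-(s(11, -23) - 289)*(-957) = -((3 - 23)² - 289)*(-957) = -((-20)² - 289)*(-957) = -(400 - 289)*(-957) = -111*(-957) = -1*(-106227) = 106227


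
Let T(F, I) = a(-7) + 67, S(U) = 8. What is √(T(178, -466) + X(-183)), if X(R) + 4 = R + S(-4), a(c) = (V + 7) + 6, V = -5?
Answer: 2*I*√26 ≈ 10.198*I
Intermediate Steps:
a(c) = 8 (a(c) = (-5 + 7) + 6 = 2 + 6 = 8)
X(R) = 4 + R (X(R) = -4 + (R + 8) = -4 + (8 + R) = 4 + R)
T(F, I) = 75 (T(F, I) = 8 + 67 = 75)
√(T(178, -466) + X(-183)) = √(75 + (4 - 183)) = √(75 - 179) = √(-104) = 2*I*√26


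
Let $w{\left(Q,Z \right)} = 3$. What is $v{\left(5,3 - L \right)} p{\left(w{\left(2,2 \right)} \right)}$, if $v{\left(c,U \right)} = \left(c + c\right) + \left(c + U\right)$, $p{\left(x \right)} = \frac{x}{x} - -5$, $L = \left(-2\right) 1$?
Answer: $120$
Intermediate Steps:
$L = -2$
$p{\left(x \right)} = 6$ ($p{\left(x \right)} = 1 + 5 = 6$)
$v{\left(c,U \right)} = U + 3 c$ ($v{\left(c,U \right)} = 2 c + \left(U + c\right) = U + 3 c$)
$v{\left(5,3 - L \right)} p{\left(w{\left(2,2 \right)} \right)} = \left(\left(3 - -2\right) + 3 \cdot 5\right) 6 = \left(\left(3 + 2\right) + 15\right) 6 = \left(5 + 15\right) 6 = 20 \cdot 6 = 120$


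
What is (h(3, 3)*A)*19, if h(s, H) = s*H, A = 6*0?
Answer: 0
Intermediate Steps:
A = 0
h(s, H) = H*s
(h(3, 3)*A)*19 = ((3*3)*0)*19 = (9*0)*19 = 0*19 = 0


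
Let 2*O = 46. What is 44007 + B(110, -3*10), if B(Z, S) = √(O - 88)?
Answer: 44007 + I*√65 ≈ 44007.0 + 8.0623*I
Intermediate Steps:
O = 23 (O = (½)*46 = 23)
B(Z, S) = I*√65 (B(Z, S) = √(23 - 88) = √(-65) = I*√65)
44007 + B(110, -3*10) = 44007 + I*√65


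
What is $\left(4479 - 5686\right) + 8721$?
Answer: $7514$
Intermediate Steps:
$\left(4479 - 5686\right) + 8721 = -1207 + 8721 = 7514$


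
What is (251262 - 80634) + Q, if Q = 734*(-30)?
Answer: 148608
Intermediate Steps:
Q = -22020
(251262 - 80634) + Q = (251262 - 80634) - 22020 = 170628 - 22020 = 148608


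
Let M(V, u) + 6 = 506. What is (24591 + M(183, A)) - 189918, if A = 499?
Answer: -164827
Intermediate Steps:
M(V, u) = 500 (M(V, u) = -6 + 506 = 500)
(24591 + M(183, A)) - 189918 = (24591 + 500) - 189918 = 25091 - 189918 = -164827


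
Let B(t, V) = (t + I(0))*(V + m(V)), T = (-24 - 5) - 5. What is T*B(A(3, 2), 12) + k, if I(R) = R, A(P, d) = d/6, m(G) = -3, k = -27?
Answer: -129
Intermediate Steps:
A(P, d) = d/6 (A(P, d) = d*(1/6) = d/6)
T = -34 (T = -29 - 5 = -34)
B(t, V) = t*(-3 + V) (B(t, V) = (t + 0)*(V - 3) = t*(-3 + V))
T*B(A(3, 2), 12) + k = -34*(1/6)*2*(-3 + 12) - 27 = -34*9/3 - 27 = -34*3 - 27 = -102 - 27 = -129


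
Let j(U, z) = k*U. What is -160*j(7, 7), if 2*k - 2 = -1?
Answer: -560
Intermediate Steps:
k = ½ (k = 1 + (½)*(-1) = 1 - ½ = ½ ≈ 0.50000)
j(U, z) = U/2
-160*j(7, 7) = -80*7 = -160*7/2 = -560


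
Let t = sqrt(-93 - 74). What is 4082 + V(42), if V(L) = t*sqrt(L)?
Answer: 4082 + I*sqrt(7014) ≈ 4082.0 + 83.75*I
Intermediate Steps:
t = I*sqrt(167) (t = sqrt(-167) = I*sqrt(167) ≈ 12.923*I)
V(L) = I*sqrt(167)*sqrt(L) (V(L) = (I*sqrt(167))*sqrt(L) = I*sqrt(167)*sqrt(L))
4082 + V(42) = 4082 + I*sqrt(167)*sqrt(42) = 4082 + I*sqrt(7014)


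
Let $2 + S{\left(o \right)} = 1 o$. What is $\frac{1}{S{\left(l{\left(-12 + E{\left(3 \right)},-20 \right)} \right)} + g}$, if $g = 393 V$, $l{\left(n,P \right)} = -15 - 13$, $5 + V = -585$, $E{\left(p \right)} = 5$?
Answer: $- \frac{1}{231900} \approx -4.3122 \cdot 10^{-6}$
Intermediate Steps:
$V = -590$ ($V = -5 - 585 = -590$)
$l{\left(n,P \right)} = -28$
$S{\left(o \right)} = -2 + o$ ($S{\left(o \right)} = -2 + 1 o = -2 + o$)
$g = -231870$ ($g = 393 \left(-590\right) = -231870$)
$\frac{1}{S{\left(l{\left(-12 + E{\left(3 \right)},-20 \right)} \right)} + g} = \frac{1}{\left(-2 - 28\right) - 231870} = \frac{1}{-30 - 231870} = \frac{1}{-231900} = - \frac{1}{231900}$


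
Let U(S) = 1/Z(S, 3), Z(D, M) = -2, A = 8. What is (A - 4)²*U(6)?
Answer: -8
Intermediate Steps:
U(S) = -½ (U(S) = 1/(-2) = -½)
(A - 4)²*U(6) = (8 - 4)²*(-½) = 4²*(-½) = 16*(-½) = -8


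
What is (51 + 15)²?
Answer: 4356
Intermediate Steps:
(51 + 15)² = 66² = 4356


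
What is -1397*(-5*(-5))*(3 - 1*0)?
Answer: -104775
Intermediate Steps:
-1397*(-5*(-5))*(3 - 1*0) = -34925*(3 + 0) = -34925*3 = -1397*75 = -104775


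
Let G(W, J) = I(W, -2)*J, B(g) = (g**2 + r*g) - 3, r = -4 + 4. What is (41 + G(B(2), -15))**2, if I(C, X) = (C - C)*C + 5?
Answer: 1156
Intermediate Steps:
r = 0
I(C, X) = 5 (I(C, X) = 0*C + 5 = 0 + 5 = 5)
B(g) = -3 + g**2 (B(g) = (g**2 + 0*g) - 3 = (g**2 + 0) - 3 = g**2 - 3 = -3 + g**2)
G(W, J) = 5*J
(41 + G(B(2), -15))**2 = (41 + 5*(-15))**2 = (41 - 75)**2 = (-34)**2 = 1156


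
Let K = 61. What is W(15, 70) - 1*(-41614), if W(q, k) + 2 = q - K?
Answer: 41566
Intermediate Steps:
W(q, k) = -63 + q (W(q, k) = -2 + (q - 1*61) = -2 + (q - 61) = -2 + (-61 + q) = -63 + q)
W(15, 70) - 1*(-41614) = (-63 + 15) - 1*(-41614) = -48 + 41614 = 41566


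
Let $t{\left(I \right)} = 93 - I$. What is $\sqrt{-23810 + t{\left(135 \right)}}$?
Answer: $2 i \sqrt{5963} \approx 154.44 i$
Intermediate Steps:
$\sqrt{-23810 + t{\left(135 \right)}} = \sqrt{-23810 + \left(93 - 135\right)} = \sqrt{-23810 - 42} = \sqrt{-23852} = 2 i \sqrt{5963}$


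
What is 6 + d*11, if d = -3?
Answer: -27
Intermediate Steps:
6 + d*11 = 6 - 3*11 = 6 - 33 = -27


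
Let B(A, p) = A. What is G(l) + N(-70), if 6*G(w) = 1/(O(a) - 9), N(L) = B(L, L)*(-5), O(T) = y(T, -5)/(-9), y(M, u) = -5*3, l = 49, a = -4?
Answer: 15399/44 ≈ 349.98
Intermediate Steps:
y(M, u) = -15
O(T) = 5/3 (O(T) = -15/(-9) = -15*(-1/9) = 5/3)
N(L) = -5*L (N(L) = L*(-5) = -5*L)
G(w) = -1/44 (G(w) = 1/(6*(5/3 - 9)) = 1/(6*(-22/3)) = (1/6)*(-3/22) = -1/44)
G(l) + N(-70) = -1/44 - 5*(-70) = -1/44 + 350 = 15399/44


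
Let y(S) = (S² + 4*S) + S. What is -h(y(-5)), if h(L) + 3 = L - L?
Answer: 3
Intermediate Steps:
y(S) = S² + 5*S
h(L) = -3 (h(L) = -3 + (L - L) = -3 + 0 = -3)
-h(y(-5)) = -1*(-3) = 3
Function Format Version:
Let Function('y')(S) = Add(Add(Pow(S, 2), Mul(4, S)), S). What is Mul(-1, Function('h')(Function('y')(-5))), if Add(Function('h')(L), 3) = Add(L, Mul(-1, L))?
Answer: 3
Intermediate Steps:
Function('y')(S) = Add(Pow(S, 2), Mul(5, S))
Function('h')(L) = -3 (Function('h')(L) = Add(-3, Add(L, Mul(-1, L))) = Add(-3, 0) = -3)
Mul(-1, Function('h')(Function('y')(-5))) = Mul(-1, -3) = 3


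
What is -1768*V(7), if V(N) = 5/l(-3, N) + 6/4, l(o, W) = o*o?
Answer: -32708/9 ≈ -3634.2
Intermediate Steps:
l(o, W) = o**2
V(N) = 37/18 (V(N) = 5/((-3)**2) + 6/4 = 5/9 + 6*(1/4) = 5*(1/9) + 3/2 = 5/9 + 3/2 = 37/18)
-1768*V(7) = -1768*37/18 = -32708/9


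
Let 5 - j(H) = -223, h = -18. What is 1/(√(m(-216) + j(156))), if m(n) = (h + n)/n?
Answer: 2*√8247/2749 ≈ 0.066070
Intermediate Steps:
j(H) = 228 (j(H) = 5 - 1*(-223) = 5 + 223 = 228)
m(n) = (-18 + n)/n
1/(√(m(-216) + j(156))) = 1/(√((-18 - 216)/(-216) + 228)) = 1/(√(-1/216*(-234) + 228)) = 1/(√(13/12 + 228)) = 1/(√(2749/12)) = 1/(√8247/6) = 2*√8247/2749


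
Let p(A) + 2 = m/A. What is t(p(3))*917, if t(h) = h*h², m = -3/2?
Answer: -114625/8 ≈ -14328.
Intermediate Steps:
m = -3/2 (m = -3*½ = -3/2 ≈ -1.5000)
p(A) = -2 - 3/(2*A)
t(h) = h³
t(p(3))*917 = (-2 - 3/2/3)³*917 = (-2 - 3/2*⅓)³*917 = (-2 - ½)³*917 = (-5/2)³*917 = -125/8*917 = -114625/8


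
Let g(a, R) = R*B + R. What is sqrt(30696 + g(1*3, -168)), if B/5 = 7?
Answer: 2*sqrt(6162) ≈ 157.00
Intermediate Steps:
B = 35 (B = 5*7 = 35)
g(a, R) = 36*R (g(a, R) = R*35 + R = 35*R + R = 36*R)
sqrt(30696 + g(1*3, -168)) = sqrt(30696 + 36*(-168)) = sqrt(30696 - 6048) = sqrt(24648) = 2*sqrt(6162)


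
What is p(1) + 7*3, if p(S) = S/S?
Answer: 22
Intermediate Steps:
p(S) = 1
p(1) + 7*3 = 1 + 7*3 = 1 + 21 = 22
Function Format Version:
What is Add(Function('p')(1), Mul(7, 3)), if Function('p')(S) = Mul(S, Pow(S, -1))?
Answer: 22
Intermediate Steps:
Function('p')(S) = 1
Add(Function('p')(1), Mul(7, 3)) = Add(1, Mul(7, 3)) = Add(1, 21) = 22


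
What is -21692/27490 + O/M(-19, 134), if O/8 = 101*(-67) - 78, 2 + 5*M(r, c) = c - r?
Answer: -3765018746/2075495 ≈ -1814.0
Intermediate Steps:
M(r, c) = -2/5 - r/5 + c/5 (M(r, c) = -2/5 + (c - r)/5 = -2/5 + (-r/5 + c/5) = -2/5 - r/5 + c/5)
O = -54760 (O = 8*(101*(-67) - 78) = 8*(-6767 - 78) = 8*(-6845) = -54760)
-21692/27490 + O/M(-19, 134) = -21692/27490 - 54760/(-2/5 - 1/5*(-19) + (1/5)*134) = -21692*1/27490 - 54760/(-2/5 + 19/5 + 134/5) = -10846/13745 - 54760/151/5 = -10846/13745 - 54760*5/151 = -10846/13745 - 273800/151 = -3765018746/2075495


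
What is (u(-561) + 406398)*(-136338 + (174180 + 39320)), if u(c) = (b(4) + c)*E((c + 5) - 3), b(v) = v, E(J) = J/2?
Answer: 43371178379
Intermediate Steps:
E(J) = J/2 (E(J) = J*(1/2) = J/2)
u(c) = (1 + c/2)*(4 + c) (u(c) = (4 + c)*(((c + 5) - 3)/2) = (4 + c)*(((5 + c) - 3)/2) = (4 + c)*((2 + c)/2) = (4 + c)*(1 + c/2) = (1 + c/2)*(4 + c))
(u(-561) + 406398)*(-136338 + (174180 + 39320)) = ((2 - 561)*(4 - 561)/2 + 406398)*(-136338 + (174180 + 39320)) = ((1/2)*(-559)*(-557) + 406398)*(-136338 + 213500) = (311363/2 + 406398)*77162 = (1124159/2)*77162 = 43371178379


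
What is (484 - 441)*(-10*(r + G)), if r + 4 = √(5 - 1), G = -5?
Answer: 3010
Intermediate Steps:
r = -2 (r = -4 + √(5 - 1) = -4 + √4 = -4 + 2 = -2)
(484 - 441)*(-10*(r + G)) = (484 - 441)*(-10*(-2 - 5)) = 43*(-10*(-7)) = 43*70 = 3010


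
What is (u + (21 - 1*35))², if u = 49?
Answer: 1225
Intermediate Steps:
(u + (21 - 1*35))² = (49 + (21 - 1*35))² = (49 + (21 - 35))² = (49 - 14)² = 35² = 1225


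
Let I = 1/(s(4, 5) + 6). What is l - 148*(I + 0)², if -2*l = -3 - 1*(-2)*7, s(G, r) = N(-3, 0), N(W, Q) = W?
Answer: -395/18 ≈ -21.944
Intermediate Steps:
s(G, r) = -3
I = ⅓ (I = 1/(-3 + 6) = 1/3 = ⅓ ≈ 0.33333)
l = -11/2 (l = -(-3 - 1*(-2)*7)/2 = -(-3 + 2*7)/2 = -(-3 + 14)/2 = -½*11 = -11/2 ≈ -5.5000)
l - 148*(I + 0)² = -11/2 - 148*(⅓ + 0)² = -11/2 - 148*(⅓)² = -11/2 - 148*⅑ = -11/2 - 148/9 = -395/18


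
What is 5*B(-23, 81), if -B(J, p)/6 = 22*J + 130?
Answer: 11280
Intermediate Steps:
B(J, p) = -780 - 132*J (B(J, p) = -6*(22*J + 130) = -6*(130 + 22*J) = -780 - 132*J)
5*B(-23, 81) = 5*(-780 - 132*(-23)) = 5*(-780 + 3036) = 5*2256 = 11280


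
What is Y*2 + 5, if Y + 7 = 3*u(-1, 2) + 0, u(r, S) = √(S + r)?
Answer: -3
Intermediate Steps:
Y = -4 (Y = -7 + (3*√(2 - 1) + 0) = -7 + (3*√1 + 0) = -7 + (3*1 + 0) = -7 + (3 + 0) = -7 + 3 = -4)
Y*2 + 5 = -4*2 + 5 = -8 + 5 = -3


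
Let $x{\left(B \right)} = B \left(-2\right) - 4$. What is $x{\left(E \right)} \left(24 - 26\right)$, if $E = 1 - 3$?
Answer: $0$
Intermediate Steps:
$E = -2$ ($E = 1 - 3 = -2$)
$x{\left(B \right)} = -4 - 2 B$ ($x{\left(B \right)} = - 2 B - 4 = -4 - 2 B$)
$x{\left(E \right)} \left(24 - 26\right) = \left(-4 - -4\right) \left(24 - 26\right) = \left(-4 + 4\right) \left(24 - 26\right) = 0 \left(-2\right) = 0$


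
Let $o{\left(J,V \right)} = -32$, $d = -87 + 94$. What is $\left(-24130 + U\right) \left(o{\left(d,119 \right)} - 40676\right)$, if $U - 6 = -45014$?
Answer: $2814469704$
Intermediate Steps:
$d = 7$
$U = -45008$ ($U = 6 - 45014 = -45008$)
$\left(-24130 + U\right) \left(o{\left(d,119 \right)} - 40676\right) = \left(-24130 - 45008\right) \left(-32 - 40676\right) = \left(-69138\right) \left(-40708\right) = 2814469704$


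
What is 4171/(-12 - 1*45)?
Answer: -4171/57 ≈ -73.175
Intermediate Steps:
4171/(-12 - 1*45) = 4171/(-12 - 45) = 4171/(-57) = 4171*(-1/57) = -4171/57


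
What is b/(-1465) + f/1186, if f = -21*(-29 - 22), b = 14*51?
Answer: 722211/1737490 ≈ 0.41566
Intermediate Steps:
b = 714
f = 1071 (f = -21*(-51) = 1071)
b/(-1465) + f/1186 = 714/(-1465) + 1071/1186 = 714*(-1/1465) + 1071*(1/1186) = -714/1465 + 1071/1186 = 722211/1737490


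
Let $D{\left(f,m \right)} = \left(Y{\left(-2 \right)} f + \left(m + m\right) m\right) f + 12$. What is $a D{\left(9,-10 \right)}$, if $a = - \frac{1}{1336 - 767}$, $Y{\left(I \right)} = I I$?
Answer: $- \frac{2136}{569} \approx -3.754$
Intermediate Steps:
$Y{\left(I \right)} = I^{2}$
$D{\left(f,m \right)} = 12 + f \left(2 m^{2} + 4 f\right)$ ($D{\left(f,m \right)} = \left(\left(-2\right)^{2} f + \left(m + m\right) m\right) f + 12 = \left(4 f + 2 m m\right) f + 12 = \left(4 f + 2 m^{2}\right) f + 12 = \left(2 m^{2} + 4 f\right) f + 12 = f \left(2 m^{2} + 4 f\right) + 12 = 12 + f \left(2 m^{2} + 4 f\right)$)
$a = - \frac{1}{569} \approx -0.0017575$
$a D{\left(9,-10 \right)} = - \frac{12 + 4 \cdot 9^{2} + 2 \cdot 9 \left(-10\right)^{2}}{569} = - \frac{12 + 4 \cdot 81 + 2 \cdot 9 \cdot 100}{569} = - \frac{12 + 324 + 1800}{569} = \left(- \frac{1}{569}\right) 2136 = - \frac{2136}{569}$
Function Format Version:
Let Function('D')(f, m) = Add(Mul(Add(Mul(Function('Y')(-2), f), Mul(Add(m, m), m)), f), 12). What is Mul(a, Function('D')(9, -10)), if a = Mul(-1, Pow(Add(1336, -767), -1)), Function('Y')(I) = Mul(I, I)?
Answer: Rational(-2136, 569) ≈ -3.7540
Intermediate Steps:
Function('Y')(I) = Pow(I, 2)
Function('D')(f, m) = Add(12, Mul(f, Add(Mul(2, Pow(m, 2)), Mul(4, f)))) (Function('D')(f, m) = Add(Mul(Add(Mul(Pow(-2, 2), f), Mul(Add(m, m), m)), f), 12) = Add(Mul(Add(Mul(4, f), Mul(Mul(2, m), m)), f), 12) = Add(Mul(Add(Mul(4, f), Mul(2, Pow(m, 2))), f), 12) = Add(Mul(Add(Mul(2, Pow(m, 2)), Mul(4, f)), f), 12) = Add(Mul(f, Add(Mul(2, Pow(m, 2)), Mul(4, f))), 12) = Add(12, Mul(f, Add(Mul(2, Pow(m, 2)), Mul(4, f)))))
a = Rational(-1, 569) (a = Mul(-1, Pow(569, -1)) = Mul(-1, Rational(1, 569)) = Rational(-1, 569) ≈ -0.0017575)
Mul(a, Function('D')(9, -10)) = Mul(Rational(-1, 569), Add(12, Mul(4, Pow(9, 2)), Mul(2, 9, Pow(-10, 2)))) = Mul(Rational(-1, 569), Add(12, Mul(4, 81), Mul(2, 9, 100))) = Mul(Rational(-1, 569), Add(12, 324, 1800)) = Mul(Rational(-1, 569), 2136) = Rational(-2136, 569)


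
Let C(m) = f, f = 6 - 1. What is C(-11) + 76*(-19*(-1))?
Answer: 1449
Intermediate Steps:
f = 5
C(m) = 5
C(-11) + 76*(-19*(-1)) = 5 + 76*(-19*(-1)) = 5 + 76*19 = 5 + 1444 = 1449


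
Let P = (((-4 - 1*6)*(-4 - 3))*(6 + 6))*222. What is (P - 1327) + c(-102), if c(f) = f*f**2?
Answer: -876055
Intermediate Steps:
P = 186480 (P = (((-4 - 6)*(-7))*12)*222 = (-10*(-7)*12)*222 = (70*12)*222 = 840*222 = 186480)
c(f) = f**3
(P - 1327) + c(-102) = (186480 - 1327) + (-102)**3 = 185153 - 1061208 = -876055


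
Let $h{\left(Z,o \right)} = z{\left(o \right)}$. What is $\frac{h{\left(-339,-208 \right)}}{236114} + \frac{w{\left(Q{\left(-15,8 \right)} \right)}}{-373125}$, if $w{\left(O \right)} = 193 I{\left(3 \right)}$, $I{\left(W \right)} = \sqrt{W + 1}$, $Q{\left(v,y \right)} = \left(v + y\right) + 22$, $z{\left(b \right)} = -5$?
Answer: $- \frac{93005629}{88100036250} \approx -0.0010557$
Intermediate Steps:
$Q{\left(v,y \right)} = 22 + v + y$
$I{\left(W \right)} = \sqrt{1 + W}$
$w{\left(O \right)} = 386$ ($w{\left(O \right)} = 193 \sqrt{1 + 3} = 193 \sqrt{4} = 193 \cdot 2 = 386$)
$h{\left(Z,o \right)} = -5$
$\frac{h{\left(-339,-208 \right)}}{236114} + \frac{w{\left(Q{\left(-15,8 \right)} \right)}}{-373125} = - \frac{5}{236114} + \frac{386}{-373125} = \left(-5\right) \frac{1}{236114} + 386 \left(- \frac{1}{373125}\right) = - \frac{5}{236114} - \frac{386}{373125} = - \frac{93005629}{88100036250}$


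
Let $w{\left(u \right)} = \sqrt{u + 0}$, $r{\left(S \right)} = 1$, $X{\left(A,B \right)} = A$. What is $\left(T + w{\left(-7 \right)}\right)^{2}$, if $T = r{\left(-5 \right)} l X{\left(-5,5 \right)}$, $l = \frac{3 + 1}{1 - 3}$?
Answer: $\left(10 + i \sqrt{7}\right)^{2} \approx 93.0 + 52.915 i$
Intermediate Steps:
$l = -2$ ($l = \frac{4}{-2} = 4 \left(- \frac{1}{2}\right) = -2$)
$w{\left(u \right)} = \sqrt{u}$
$T = 10$ ($T = 1 \left(-2\right) \left(-5\right) = \left(-2\right) \left(-5\right) = 10$)
$\left(T + w{\left(-7 \right)}\right)^{2} = \left(10 + \sqrt{-7}\right)^{2} = \left(10 + i \sqrt{7}\right)^{2}$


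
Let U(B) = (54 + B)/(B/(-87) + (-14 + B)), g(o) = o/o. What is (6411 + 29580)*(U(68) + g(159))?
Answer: 274323402/2315 ≈ 1.1850e+5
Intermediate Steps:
g(o) = 1
U(B) = (54 + B)/(-14 + 86*B/87) (U(B) = (54 + B)/(B*(-1/87) + (-14 + B)) = (54 + B)/(-B/87 + (-14 + B)) = (54 + B)/(-14 + 86*B/87))
(6411 + 29580)*(U(68) + g(159)) = (6411 + 29580)*(87*(54 + 68)/(2*(-609 + 43*68)) + 1) = 35991*((87/2)*122/(-609 + 2924) + 1) = 35991*((87/2)*122/2315 + 1) = 35991*((87/2)*(1/2315)*122 + 1) = 35991*(5307/2315 + 1) = 35991*(7622/2315) = 274323402/2315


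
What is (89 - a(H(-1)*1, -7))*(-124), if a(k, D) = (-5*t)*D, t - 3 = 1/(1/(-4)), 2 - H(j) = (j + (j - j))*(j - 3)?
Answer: -15376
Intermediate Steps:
H(j) = 2 - j*(-3 + j) (H(j) = 2 - (j + (j - j))*(j - 3) = 2 - (j + 0)*(-3 + j) = 2 - j*(-3 + j))
t = -1 (t = 3 + 1/(1/(-4)) = 3 + 1/(-1/4) = 3 - 4 = -1)
a(k, D) = 5*D (a(k, D) = (-5*(-1))*D = 5*D)
(89 - a(H(-1)*1, -7))*(-124) = (89 - 5*(-7))*(-124) = (89 - 1*(-35))*(-124) = (89 + 35)*(-124) = 124*(-124) = -15376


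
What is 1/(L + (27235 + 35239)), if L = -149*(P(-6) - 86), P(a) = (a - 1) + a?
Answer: 1/77225 ≈ 1.2949e-5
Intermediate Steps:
P(a) = -1 + 2*a (P(a) = (-1 + a) + a = -1 + 2*a)
L = 14751 (L = -149*((-1 + 2*(-6)) - 86) = -149*((-1 - 12) - 86) = -149*(-13 - 86) = -149*(-99) = 14751)
1/(L + (27235 + 35239)) = 1/(14751 + (27235 + 35239)) = 1/(14751 + 62474) = 1/77225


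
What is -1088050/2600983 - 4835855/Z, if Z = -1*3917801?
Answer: 8315213267415/10190133798383 ≈ 0.81601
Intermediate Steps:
Z = -3917801
-1088050/2600983 - 4835855/Z = -1088050/2600983 - 4835855/(-3917801) = -1088050*1/2600983 - 4835855*(-1/3917801) = -1088050/2600983 + 4835855/3917801 = 8315213267415/10190133798383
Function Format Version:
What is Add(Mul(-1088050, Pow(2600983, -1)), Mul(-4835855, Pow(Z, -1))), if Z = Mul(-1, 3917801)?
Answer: Rational(8315213267415, 10190133798383) ≈ 0.81601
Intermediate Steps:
Z = -3917801
Add(Mul(-1088050, Pow(2600983, -1)), Mul(-4835855, Pow(Z, -1))) = Add(Mul(-1088050, Pow(2600983, -1)), Mul(-4835855, Pow(-3917801, -1))) = Add(Mul(-1088050, Rational(1, 2600983)), Mul(-4835855, Rational(-1, 3917801))) = Add(Rational(-1088050, 2600983), Rational(4835855, 3917801)) = Rational(8315213267415, 10190133798383)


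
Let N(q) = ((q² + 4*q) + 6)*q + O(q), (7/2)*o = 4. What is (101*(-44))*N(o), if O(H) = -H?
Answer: -18949216/343 ≈ -55246.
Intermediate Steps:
o = 8/7 (o = (2/7)*4 = 8/7 ≈ 1.1429)
N(q) = -q + q*(6 + q² + 4*q) (N(q) = ((q² + 4*q) + 6)*q - q = (6 + q² + 4*q)*q - q = q*(6 + q² + 4*q) - q = -q + q*(6 + q² + 4*q))
(101*(-44))*N(o) = (101*(-44))*(8*(5 + (8/7)² + 4*(8/7))/7) = -35552*(5 + 64/49 + 32/7)/7 = -35552*533/(7*49) = -4444*4264/343 = -18949216/343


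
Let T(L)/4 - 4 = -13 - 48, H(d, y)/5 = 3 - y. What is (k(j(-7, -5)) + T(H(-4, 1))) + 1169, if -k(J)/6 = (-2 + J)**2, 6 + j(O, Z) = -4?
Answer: 77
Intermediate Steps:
H(d, y) = 15 - 5*y (H(d, y) = 5*(3 - y) = 15 - 5*y)
T(L) = -228 (T(L) = 16 + 4*(-13 - 48) = 16 + 4*(-61) = 16 - 244 = -228)
j(O, Z) = -10 (j(O, Z) = -6 - 4 = -10)
k(J) = -6*(-2 + J)**2
(k(j(-7, -5)) + T(H(-4, 1))) + 1169 = (-6*(-2 - 10)**2 - 228) + 1169 = (-6*(-12)**2 - 228) + 1169 = (-6*144 - 228) + 1169 = (-864 - 228) + 1169 = -1092 + 1169 = 77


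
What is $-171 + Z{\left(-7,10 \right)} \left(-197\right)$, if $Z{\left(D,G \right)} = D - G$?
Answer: $3178$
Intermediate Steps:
$-171 + Z{\left(-7,10 \right)} \left(-197\right) = -171 + \left(-7 - 10\right) \left(-197\right) = -171 - -3349 = -171 + 3349 = 3178$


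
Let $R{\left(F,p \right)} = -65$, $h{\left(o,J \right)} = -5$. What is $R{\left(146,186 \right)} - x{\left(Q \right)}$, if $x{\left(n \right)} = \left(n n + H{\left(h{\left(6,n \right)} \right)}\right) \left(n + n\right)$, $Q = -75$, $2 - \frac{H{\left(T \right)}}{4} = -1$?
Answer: $845485$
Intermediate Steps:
$H{\left(T \right)} = 12$ ($H{\left(T \right)} = 8 - -4 = 8 + 4 = 12$)
$x{\left(n \right)} = 2 n \left(12 + n^{2}\right)$ ($x{\left(n \right)} = \left(n n + 12\right) \left(n + n\right) = \left(n^{2} + 12\right) 2 n = \left(12 + n^{2}\right) 2 n = 2 n \left(12 + n^{2}\right)$)
$R{\left(146,186 \right)} - x{\left(Q \right)} = -65 - 2 \left(-75\right) \left(12 + \left(-75\right)^{2}\right) = -65 - 2 \left(-75\right) \left(12 + 5625\right) = -65 - 2 \left(-75\right) 5637 = -65 - -845550 = -65 + 845550 = 845485$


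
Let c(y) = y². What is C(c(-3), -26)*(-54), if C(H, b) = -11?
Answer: 594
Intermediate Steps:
C(c(-3), -26)*(-54) = -11*(-54) = 594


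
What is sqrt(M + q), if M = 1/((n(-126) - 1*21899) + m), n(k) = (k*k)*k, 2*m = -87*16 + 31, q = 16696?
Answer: 7*sqrt(5577621073496106)/4045911 ≈ 129.21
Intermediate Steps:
m = -1361/2 (m = (-87*16 + 31)/2 = (-1392 + 31)/2 = (1/2)*(-1361) = -1361/2 ≈ -680.50)
n(k) = k**3 (n(k) = k**2*k = k**3)
M = -2/4045911 (M = 1/(((-126)**3 - 1*21899) - 1361/2) = 1/((-2000376 - 21899) - 1361/2) = 1/(-2022275 - 1361/2) = 1/(-4045911/2) = -2/4045911 ≈ -4.9433e-7)
sqrt(M + q) = sqrt(-2/4045911 + 16696) = sqrt(67550530054/4045911) = 7*sqrt(5577621073496106)/4045911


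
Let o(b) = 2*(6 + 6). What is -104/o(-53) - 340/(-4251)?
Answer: -6027/1417 ≈ -4.2533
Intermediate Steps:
o(b) = 24 (o(b) = 2*12 = 24)
-104/o(-53) - 340/(-4251) = -104/24 - 340/(-4251) = -104*1/24 - 340*(-1/4251) = -13/3 + 340/4251 = -6027/1417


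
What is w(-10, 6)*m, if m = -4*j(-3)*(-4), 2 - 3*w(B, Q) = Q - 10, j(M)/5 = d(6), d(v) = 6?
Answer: 960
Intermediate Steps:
j(M) = 30 (j(M) = 5*6 = 30)
w(B, Q) = 4 - Q/3 (w(B, Q) = ⅔ - (Q - 10)/3 = ⅔ - (-10 + Q)/3 = ⅔ + (10/3 - Q/3) = 4 - Q/3)
m = 480 (m = -4*30*(-4) = -120*(-4) = 480)
w(-10, 6)*m = (4 - ⅓*6)*480 = (4 - 2)*480 = 2*480 = 960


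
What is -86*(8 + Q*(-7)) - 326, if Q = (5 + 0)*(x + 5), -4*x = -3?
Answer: 32587/2 ≈ 16294.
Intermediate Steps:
x = 3/4 (x = -1/4*(-3) = 3/4 ≈ 0.75000)
Q = 115/4 (Q = (5 + 0)*(3/4 + 5) = 5*(23/4) = 115/4 ≈ 28.750)
-86*(8 + Q*(-7)) - 326 = -86*(8 + (115/4)*(-7)) - 326 = -86*(8 - 805/4) - 326 = -86*(-773/4) - 326 = 33239/2 - 326 = 32587/2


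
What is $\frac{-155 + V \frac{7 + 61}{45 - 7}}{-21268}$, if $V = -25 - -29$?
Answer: $\frac{2809}{404092} \approx 0.0069514$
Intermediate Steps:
$V = 4$ ($V = -25 + 29 = 4$)
$\frac{-155 + V \frac{7 + 61}{45 - 7}}{-21268} = \frac{-155 + 4 \frac{7 + 61}{45 - 7}}{-21268} = \left(-155 + 4 \cdot \frac{68}{38}\right) \left(- \frac{1}{21268}\right) = \left(-155 + 4 \cdot 68 \cdot \frac{1}{38}\right) \left(- \frac{1}{21268}\right) = \left(-155 + 4 \cdot \frac{34}{19}\right) \left(- \frac{1}{21268}\right) = \left(-155 + \frac{136}{19}\right) \left(- \frac{1}{21268}\right) = \left(- \frac{2809}{19}\right) \left(- \frac{1}{21268}\right) = \frac{2809}{404092}$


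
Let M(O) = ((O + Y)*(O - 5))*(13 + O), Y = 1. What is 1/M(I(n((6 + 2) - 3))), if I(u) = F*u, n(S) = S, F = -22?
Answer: -1/1215895 ≈ -8.2244e-7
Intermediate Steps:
I(u) = -22*u
M(O) = (1 + O)*(-5 + O)*(13 + O) (M(O) = ((O + 1)*(O - 5))*(13 + O) = ((1 + O)*(-5 + O))*(13 + O) = (1 + O)*(-5 + O)*(13 + O))
1/M(I(n((6 + 2) - 3))) = 1/(-65 + (-22*((6 + 2) - 3))³ - (-1254)*((6 + 2) - 3) + 9*(-22*((6 + 2) - 3))²) = 1/(-65 + (-22*(8 - 3))³ - (-1254)*(8 - 3) + 9*(-22*(8 - 3))²) = 1/(-65 + (-22*5)³ - (-1254)*5 + 9*(-22*5)²) = 1/(-65 + (-110)³ - 57*(-110) + 9*(-110)²) = 1/(-65 - 1331000 + 6270 + 9*12100) = 1/(-65 - 1331000 + 6270 + 108900) = 1/(-1215895) = -1/1215895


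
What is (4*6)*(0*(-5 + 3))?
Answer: 0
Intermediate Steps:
(4*6)*(0*(-5 + 3)) = 24*(0*(-2)) = 24*0 = 0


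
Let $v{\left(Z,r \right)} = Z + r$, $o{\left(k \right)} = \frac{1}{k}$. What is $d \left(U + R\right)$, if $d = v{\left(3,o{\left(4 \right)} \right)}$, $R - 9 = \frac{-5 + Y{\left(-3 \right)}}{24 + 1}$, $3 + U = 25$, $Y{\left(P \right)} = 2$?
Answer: $\frac{2509}{25} \approx 100.36$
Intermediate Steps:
$U = 22$ ($U = -3 + 25 = 22$)
$R = \frac{222}{25}$ ($R = 9 + \frac{-5 + 2}{24 + 1} = 9 - \frac{3}{25} = \frac{222}{25} \approx 8.88$)
$d = \frac{13}{4}$ ($d = 3 + \frac{1}{4} = \frac{13}{4} \approx 3.25$)
$d \left(U + R\right) = \frac{13 \left(22 + \frac{222}{25}\right)}{4} = \frac{13}{4} \cdot \frac{772}{25} = \frac{2509}{25}$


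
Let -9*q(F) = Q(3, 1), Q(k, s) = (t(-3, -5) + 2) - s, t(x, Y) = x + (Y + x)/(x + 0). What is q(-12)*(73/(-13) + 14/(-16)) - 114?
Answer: -5903/52 ≈ -113.52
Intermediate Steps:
t(x, Y) = x + (Y + x)/x
Q(k, s) = 5/3 - s (Q(k, s) = ((1 - 3 - 5/(-3)) + 2) - s = ((1 - 3 - 5*(-⅓)) + 2) - s = ((1 - 3 + 5/3) + 2) - s = (-⅓ + 2) - s = 5/3 - s)
q(F) = -2/27 (q(F) = -(5/3 - 1*1)/9 = -(5/3 - 1)/9 = -⅑*⅔ = -2/27)
q(-12)*(73/(-13) + 14/(-16)) - 114 = -2*(73/(-13) + 14/(-16))/27 - 114 = -2*(73*(-1/13) + 14*(-1/16))/27 - 114 = -2*(-73/13 - 7/8)/27 - 114 = -2/27*(-675/104) - 114 = 25/52 - 114 = -5903/52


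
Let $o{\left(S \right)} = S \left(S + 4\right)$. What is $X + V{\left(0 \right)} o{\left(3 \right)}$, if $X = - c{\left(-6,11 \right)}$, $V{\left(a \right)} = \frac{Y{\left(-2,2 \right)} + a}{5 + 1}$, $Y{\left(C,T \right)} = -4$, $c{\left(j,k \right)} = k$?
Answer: $-25$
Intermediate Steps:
$o{\left(S \right)} = S \left(4 + S\right)$
$V{\left(a \right)} = - \frac{2}{3} + \frac{a}{6}$ ($V{\left(a \right)} = \frac{-4 + a}{5 + 1} = \frac{-4 + a}{6} = \left(-4 + a\right) \frac{1}{6} = - \frac{2}{3} + \frac{a}{6}$)
$X = -11$ ($X = \left(-1\right) 11 = -11$)
$X + V{\left(0 \right)} o{\left(3 \right)} = -11 + \left(- \frac{2}{3} + \frac{1}{6} \cdot 0\right) 3 \left(4 + 3\right) = -11 + \left(- \frac{2}{3} + 0\right) 3 \cdot 7 = -11 - 14 = -25$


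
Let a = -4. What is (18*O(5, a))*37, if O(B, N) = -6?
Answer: -3996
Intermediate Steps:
(18*O(5, a))*37 = (18*(-6))*37 = -108*37 = -3996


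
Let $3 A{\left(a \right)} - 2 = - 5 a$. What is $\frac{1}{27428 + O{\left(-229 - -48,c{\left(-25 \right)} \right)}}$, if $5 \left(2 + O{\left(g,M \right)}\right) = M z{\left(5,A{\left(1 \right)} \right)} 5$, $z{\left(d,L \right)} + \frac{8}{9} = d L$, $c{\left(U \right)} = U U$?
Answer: $\frac{9}{213709} \approx 4.2113 \cdot 10^{-5}$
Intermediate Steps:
$A{\left(a \right)} = \frac{2}{3} - \frac{5 a}{3}$ ($A{\left(a \right)} = \frac{2}{3} + \frac{\left(-5\right) a}{3} = \frac{2}{3} - \frac{5 a}{3}$)
$c{\left(U \right)} = U^{2}$
$z{\left(d,L \right)} = - \frac{8}{9} + L d$ ($z{\left(d,L \right)} = - \frac{8}{9} + d L = - \frac{8}{9} + L d$)
$O{\left(g,M \right)} = -2 - \frac{53 M}{9}$ ($O{\left(g,M \right)} = -2 + \frac{M \left(- \frac{8}{9} + \left(\frac{2}{3} - \frac{5}{3}\right) 5\right) 5}{5} = -2 + \frac{M \left(- \frac{8}{9} - 5\right) 5}{5} = -2 + \frac{M \left(- \frac{53}{9}\right) 5}{5} = -2 + \frac{- \frac{53 M}{9} \cdot 5}{5} = -2 + \frac{\left(- \frac{265}{9}\right) M}{5} = -2 - \frac{53 M}{9}$)
$\frac{1}{27428 + O{\left(-229 - -48,c{\left(-25 \right)} \right)}} = \frac{1}{27428 - \left(2 + \frac{53 \left(-25\right)^{2}}{9}\right)} = \frac{1}{27428 - \frac{33143}{9}} = \frac{1}{\frac{213709}{9}} = \frac{9}{213709}$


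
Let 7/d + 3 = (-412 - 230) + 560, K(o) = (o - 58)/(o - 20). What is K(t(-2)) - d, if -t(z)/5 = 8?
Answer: 175/102 ≈ 1.7157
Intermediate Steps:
t(z) = -40 (t(z) = -5*8 = -40)
K(o) = (-58 + o)/(-20 + o)
d = -7/85 (d = 7/(-3 + ((-412 - 230) + 560)) = 7/(-3 + (-642 + 560)) = 7/(-3 - 82) = 7/(-85) = 7*(-1/85) = -7/85 ≈ -0.082353)
K(t(-2)) - d = (-58 - 40)/(-20 - 40) - 1*(-7/85) = -98/(-60) + 7/85 = -1/60*(-98) + 7/85 = 49/30 + 7/85 = 175/102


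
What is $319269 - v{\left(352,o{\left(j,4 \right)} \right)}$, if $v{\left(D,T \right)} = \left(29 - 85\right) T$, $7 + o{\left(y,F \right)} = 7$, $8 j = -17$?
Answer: $319269$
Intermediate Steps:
$j = - \frac{17}{8}$ ($j = \frac{1}{8} \left(-17\right) = - \frac{17}{8} \approx -2.125$)
$o{\left(y,F \right)} = 0$ ($o{\left(y,F \right)} = -7 + 7 = 0$)
$v{\left(D,T \right)} = - 56 T$ ($v{\left(D,T \right)} = \left(29 - 85\right) T = - 56 T$)
$319269 - v{\left(352,o{\left(j,4 \right)} \right)} = 319269 - \left(-56\right) 0 = 319269 - 0 = 319269 + 0 = 319269$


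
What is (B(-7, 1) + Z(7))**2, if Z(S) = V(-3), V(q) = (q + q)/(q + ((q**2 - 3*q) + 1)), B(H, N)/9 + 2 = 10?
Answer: 328329/64 ≈ 5130.1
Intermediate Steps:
B(H, N) = 72 (B(H, N) = -18 + 9*10 = -18 + 90 = 72)
V(q) = 2*q/(1 + q**2 - 2*q) (V(q) = (2*q)/(q + (1 + q**2 - 3*q)) = (2*q)/(1 + q**2 - 2*q) = 2*q/(1 + q**2 - 2*q))
Z(S) = -3/8 (Z(S) = 2*(-3)/(1 + (-3)**2 - 2*(-3)) = 2*(-3)/(1 + 9 + 6) = 2*(-3)/16 = 2*(-3)*(1/16) = -3/8)
(B(-7, 1) + Z(7))**2 = (72 - 3/8)**2 = (573/8)**2 = 328329/64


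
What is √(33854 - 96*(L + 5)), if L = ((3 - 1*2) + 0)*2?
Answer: √33182 ≈ 182.16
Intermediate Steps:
L = 2 (L = ((3 - 2) + 0)*2 = (1 + 0)*2 = 1*2 = 2)
√(33854 - 96*(L + 5)) = √(33854 - 96*(2 + 5)) = √(33854 - 96*7) = √(33854 - 672) = √33182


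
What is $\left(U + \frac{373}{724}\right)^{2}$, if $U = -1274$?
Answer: $\frac{850089532009}{524176} \approx 1.6218 \cdot 10^{6}$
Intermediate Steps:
$\left(U + \frac{373}{724}\right)^{2} = \left(-1274 + \frac{373}{724}\right)^{2} = \left(- \frac{922003}{724}\right)^{2} = \frac{850089532009}{524176}$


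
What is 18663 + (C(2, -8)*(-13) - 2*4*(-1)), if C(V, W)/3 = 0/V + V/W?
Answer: 74723/4 ≈ 18681.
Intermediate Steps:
C(V, W) = 3*V/W (C(V, W) = 3*(0/V + V/W) = 3*(0 + V/W) = 3*(V/W) = 3*V/W)
18663 + (C(2, -8)*(-13) - 2*4*(-1)) = 18663 + ((3*2/(-8))*(-13) - 2*4*(-1)) = 18663 + ((3*2*(-⅛))*(-13) - 8*(-1)) = 18663 + (-¾*(-13) + 8) = 18663 + (39/4 + 8) = 18663 + 71/4 = 74723/4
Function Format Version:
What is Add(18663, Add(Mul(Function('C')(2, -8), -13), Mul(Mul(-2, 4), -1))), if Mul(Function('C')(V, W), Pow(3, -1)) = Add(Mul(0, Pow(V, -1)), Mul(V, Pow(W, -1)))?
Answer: Rational(74723, 4) ≈ 18681.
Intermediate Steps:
Function('C')(V, W) = Mul(3, V, Pow(W, -1)) (Function('C')(V, W) = Mul(3, Add(Mul(0, Pow(V, -1)), Mul(V, Pow(W, -1)))) = Mul(3, Add(0, Mul(V, Pow(W, -1)))) = Mul(3, Mul(V, Pow(W, -1))) = Mul(3, V, Pow(W, -1)))
Add(18663, Add(Mul(Function('C')(2, -8), -13), Mul(Mul(-2, 4), -1))) = Add(18663, Add(Mul(Mul(3, 2, Pow(-8, -1)), -13), Mul(Mul(-2, 4), -1))) = Add(18663, Add(Mul(Mul(3, 2, Rational(-1, 8)), -13), Mul(-8, -1))) = Add(18663, Add(Mul(Rational(-3, 4), -13), 8)) = Add(18663, Add(Rational(39, 4), 8)) = Add(18663, Rational(71, 4)) = Rational(74723, 4)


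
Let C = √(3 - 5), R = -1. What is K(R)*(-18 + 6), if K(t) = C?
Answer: -12*I*√2 ≈ -16.971*I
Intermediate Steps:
C = I*√2 (C = √(-2) = I*√2 ≈ 1.4142*I)
K(t) = I*√2
K(R)*(-18 + 6) = (I*√2)*(-18 + 6) = (I*√2)*(-12) = -12*I*√2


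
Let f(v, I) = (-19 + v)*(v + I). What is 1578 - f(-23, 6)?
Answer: 864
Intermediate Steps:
f(v, I) = (-19 + v)*(I + v)
1578 - f(-23, 6) = 1578 - ((-23)² - 19*6 - 19*(-23) + 6*(-23)) = 1578 - (529 - 114 + 437 - 138) = 1578 - 1*714 = 1578 - 714 = 864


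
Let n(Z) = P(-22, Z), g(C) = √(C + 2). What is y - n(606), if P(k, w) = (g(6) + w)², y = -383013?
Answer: -750257 - 2424*√2 ≈ -7.5369e+5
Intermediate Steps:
g(C) = √(2 + C)
P(k, w) = (w + 2*√2)² (P(k, w) = (√(2 + 6) + w)² = (√8 + w)² = (2*√2 + w)² = (w + 2*√2)²)
n(Z) = (Z + 2*√2)²
y - n(606) = -383013 - (606 + 2*√2)²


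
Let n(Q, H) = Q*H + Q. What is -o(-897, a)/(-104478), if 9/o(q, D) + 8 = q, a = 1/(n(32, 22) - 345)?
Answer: -3/31517530 ≈ -9.5185e-8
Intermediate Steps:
n(Q, H) = Q + H*Q (n(Q, H) = H*Q + Q = Q + H*Q)
a = 1/391 (a = 1/(32*(1 + 22) - 345) = 1/(32*23 - 345) = 1/(736 - 345) = 1/391 ≈ 0.0025575)
o(q, D) = 9/(-8 + q)
-o(-897, a)/(-104478) = -9/(-8 - 897)/(-104478) = -9/(-905)*(-1)/104478 = -9*(-1/905)*(-1)/104478 = -(-9)*(-1)/(905*104478) = -1*3/31517530 = -3/31517530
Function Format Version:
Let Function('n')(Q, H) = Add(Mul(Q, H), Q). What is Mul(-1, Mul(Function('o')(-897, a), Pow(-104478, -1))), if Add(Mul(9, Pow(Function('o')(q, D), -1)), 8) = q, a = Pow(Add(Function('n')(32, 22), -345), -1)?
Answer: Rational(-3, 31517530) ≈ -9.5185e-8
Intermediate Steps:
Function('n')(Q, H) = Add(Q, Mul(H, Q)) (Function('n')(Q, H) = Add(Mul(H, Q), Q) = Add(Q, Mul(H, Q)))
a = Rational(1, 391) (a = Pow(Add(Mul(32, Add(1, 22)), -345), -1) = Pow(Add(Mul(32, 23), -345), -1) = Pow(Add(736, -345), -1) = Pow(391, -1) = Rational(1, 391) ≈ 0.0025575)
Function('o')(q, D) = Mul(9, Pow(Add(-8, q), -1))
Mul(-1, Mul(Function('o')(-897, a), Pow(-104478, -1))) = Mul(-1, Mul(Mul(9, Pow(Add(-8, -897), -1)), Pow(-104478, -1))) = Mul(-1, Mul(Mul(9, Pow(-905, -1)), Rational(-1, 104478))) = Mul(-1, Mul(Mul(9, Rational(-1, 905)), Rational(-1, 104478))) = Mul(-1, Mul(Rational(-9, 905), Rational(-1, 104478))) = Mul(-1, Rational(3, 31517530)) = Rational(-3, 31517530)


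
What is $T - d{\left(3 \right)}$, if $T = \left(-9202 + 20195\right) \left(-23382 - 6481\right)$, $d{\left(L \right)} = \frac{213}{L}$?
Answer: $-328284030$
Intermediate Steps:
$T = -328283959$ ($T = 10993 \left(-29863\right) = -328283959$)
$T - d{\left(3 \right)} = -328283959 - \frac{213}{3} = -328283959 - 213 \cdot \frac{1}{3} = -328283959 - 71 = -328284030$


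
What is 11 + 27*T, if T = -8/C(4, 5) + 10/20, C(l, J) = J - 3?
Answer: -167/2 ≈ -83.500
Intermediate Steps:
C(l, J) = -3 + J
T = -7/2 (T = -8/(-3 + 5) + 10/20 = -8/2 + 10*(1/20) = -8*½ + ½ = -4 + ½ = -7/2 ≈ -3.5000)
11 + 27*T = 11 + 27*(-7/2) = 11 - 189/2 = -167/2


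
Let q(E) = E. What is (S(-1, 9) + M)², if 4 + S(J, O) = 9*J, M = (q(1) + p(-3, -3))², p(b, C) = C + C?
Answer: 144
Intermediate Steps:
p(b, C) = 2*C
M = 25 (M = (1 + 2*(-3))² = (1 - 6)² = (-5)² = 25)
S(J, O) = -4 + 9*J
(S(-1, 9) + M)² = ((-4 + 9*(-1)) + 25)² = ((-4 - 9) + 25)² = (-13 + 25)² = 12² = 144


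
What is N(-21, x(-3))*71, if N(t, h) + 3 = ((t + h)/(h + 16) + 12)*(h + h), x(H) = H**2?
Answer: 362739/25 ≈ 14510.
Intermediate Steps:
N(t, h) = -3 + 2*h*(12 + (h + t)/(16 + h)) (N(t, h) = -3 + ((t + h)/(h + 16) + 12)*(h + h) = -3 + ((h + t)/(16 + h) + 12)*(2*h) = -3 + (12 + (h + t)/(16 + h))*(2*h) = -3 + 2*h*(12 + (h + t)/(16 + h)))
N(-21, x(-3))*71 = ((-48 + 26*((-3)**2)**2 + 381*(-3)**2 + 2*(-3)**2*(-21))/(16 + (-3)**2))*71 = ((-48 + 26*9**2 + 381*9 + 2*9*(-21))/(16 + 9))*71 = ((-48 + 26*81 + 3429 - 378)/25)*71 = ((-48 + 2106 + 3429 - 378)/25)*71 = ((1/25)*5109)*71 = (5109/25)*71 = 362739/25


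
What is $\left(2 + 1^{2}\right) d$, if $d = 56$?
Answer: $168$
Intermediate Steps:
$\left(2 + 1^{2}\right) d = \left(2 + 1^{2}\right) 56 = \left(2 + 1\right) 56 = 3 \cdot 56 = 168$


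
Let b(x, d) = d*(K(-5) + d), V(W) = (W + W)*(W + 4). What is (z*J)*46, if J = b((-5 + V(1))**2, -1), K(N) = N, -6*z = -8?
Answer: 368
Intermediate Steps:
z = 4/3 (z = -1/6*(-8) = 4/3 ≈ 1.3333)
V(W) = 2*W*(4 + W) (V(W) = (2*W)*(4 + W) = 2*W*(4 + W))
b(x, d) = d*(-5 + d)
J = 6 (J = -(-5 - 1) = -1*(-6) = 6)
(z*J)*46 = ((4/3)*6)*46 = 8*46 = 368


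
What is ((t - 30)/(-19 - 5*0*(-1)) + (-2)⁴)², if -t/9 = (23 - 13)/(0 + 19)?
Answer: 41422096/130321 ≈ 317.85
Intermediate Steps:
t = -90/19 (t = -9*(23 - 13)/(0 + 19) = -90/19 ≈ -4.7368)
((t - 30)/(-19 - 5*0*(-1)) + (-2)⁴)² = ((-90/19 - 30)/(-19 - 5*0*(-1)) + (-2)⁴)² = (-660/(19*(-19 + 0*(-1))) + 16)² = (-660/(19*(-19 + 0)) + 16)² = (-660/19/(-19) + 16)² = (-660/19*(-1/19) + 16)² = (660/361 + 16)² = (6436/361)² = 41422096/130321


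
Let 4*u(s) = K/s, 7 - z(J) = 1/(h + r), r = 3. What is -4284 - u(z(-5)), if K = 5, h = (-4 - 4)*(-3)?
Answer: -3221703/752 ≈ -4284.2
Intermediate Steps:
h = 24 (h = -8*(-3) = 24)
z(J) = 188/27 (z(J) = 7 - 1/(24 + 3) = 7 - 1/27 = 188/27)
u(s) = 5/(4*s) (u(s) = (5/s)/4 = 5/(4*s))
-4284 - u(z(-5)) = -4284 - 5/(4*188/27) = -4284 - 5*27/(4*188) = -4284 - 1*135/752 = -4284 - 135/752 = -3221703/752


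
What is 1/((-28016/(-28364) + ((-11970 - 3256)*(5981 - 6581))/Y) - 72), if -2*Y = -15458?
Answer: 54806339/60888617108 ≈ 0.00090011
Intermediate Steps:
Y = 7729 (Y = -1/2*(-15458) = 7729)
1/((-28016/(-28364) + ((-11970 - 3256)*(5981 - 6581))/Y) - 72) = 1/((-28016/(-28364) + ((-11970 - 3256)*(5981 - 6581))/7729) - 72) = 1/((-28016*(-1/28364) - 15226*(-600)*(1/7729)) - 72) = 1/((7004/7091 + 9135600*(1/7729)) - 72) = 1/((7004/7091 + 9135600/7729) - 72) = 1/(64834673516/54806339 - 72) = 1/(60888617108/54806339) = 54806339/60888617108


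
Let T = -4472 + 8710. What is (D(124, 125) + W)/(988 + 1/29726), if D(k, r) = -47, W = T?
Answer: 41527222/9789763 ≈ 4.2419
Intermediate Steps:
T = 4238
W = 4238
(D(124, 125) + W)/(988 + 1/29726) = (-47 + 4238)/(988 + 1/29726) = 4191/(988 + 1/29726) = 4191/(29369289/29726) = 4191*(29726/29369289) = 41527222/9789763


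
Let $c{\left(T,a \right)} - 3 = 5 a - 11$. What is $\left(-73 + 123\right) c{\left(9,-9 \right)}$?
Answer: $-2650$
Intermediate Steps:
$c{\left(T,a \right)} = -8 + 5 a$ ($c{\left(T,a \right)} = 3 + \left(5 a - 11\right) = 3 + \left(-11 + 5 a\right) = -8 + 5 a$)
$\left(-73 + 123\right) c{\left(9,-9 \right)} = \left(-73 + 123\right) \left(-8 + 5 \left(-9\right)\right) = 50 \left(-8 - 45\right) = 50 \left(-53\right) = -2650$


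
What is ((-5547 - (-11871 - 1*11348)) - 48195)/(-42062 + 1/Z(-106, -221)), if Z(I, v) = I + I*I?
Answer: 339720990/468150059 ≈ 0.72567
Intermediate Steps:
Z(I, v) = I + I²
((-5547 - (-11871 - 1*11348)) - 48195)/(-42062 + 1/Z(-106, -221)) = ((-5547 - (-11871 - 1*11348)) - 48195)/(-42062 + 1/(-106*(1 - 106))) = ((-5547 - (-11871 - 11348)) - 48195)/(-42062 + 1/(-106*(-105))) = ((-5547 - 1*(-23219)) - 48195)/(-42062 + 1/11130) = ((-5547 + 23219) - 48195)/(-42062 + 1/11130) = (17672 - 48195)/(-468150059/11130) = -30523*(-11130/468150059) = 339720990/468150059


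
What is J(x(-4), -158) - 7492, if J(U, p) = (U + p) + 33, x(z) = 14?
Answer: -7603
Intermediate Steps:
J(U, p) = 33 + U + p
J(x(-4), -158) - 7492 = (33 + 14 - 158) - 7492 = -111 - 7492 = -7603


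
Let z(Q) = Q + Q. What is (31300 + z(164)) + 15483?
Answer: 47111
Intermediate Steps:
z(Q) = 2*Q
(31300 + z(164)) + 15483 = (31300 + 2*164) + 15483 = (31300 + 328) + 15483 = 31628 + 15483 = 47111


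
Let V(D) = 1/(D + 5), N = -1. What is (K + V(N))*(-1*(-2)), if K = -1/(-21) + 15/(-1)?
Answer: -1235/42 ≈ -29.405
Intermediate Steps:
K = -314/21 (K = -1*(-1/21) + 15*(-1) = 1/21 - 15 = -314/21 ≈ -14.952)
V(D) = 1/(5 + D)
(K + V(N))*(-1*(-2)) = (-314/21 + 1/(5 - 1))*(-1*(-2)) = (-314/21 + 1/4)*2 = (-314/21 + ¼)*2 = -1235/84*2 = -1235/42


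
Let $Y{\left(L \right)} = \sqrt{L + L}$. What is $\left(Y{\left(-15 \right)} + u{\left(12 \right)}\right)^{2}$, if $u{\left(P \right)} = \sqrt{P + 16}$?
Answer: $-2 + 4 i \sqrt{210} \approx -2.0 + 57.966 i$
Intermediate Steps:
$u{\left(P \right)} = \sqrt{16 + P}$
$Y{\left(L \right)} = \sqrt{2} \sqrt{L}$ ($Y{\left(L \right)} = \sqrt{2 L} = \sqrt{2} \sqrt{L}$)
$\left(Y{\left(-15 \right)} + u{\left(12 \right)}\right)^{2} = \left(\sqrt{2} \sqrt{-15} + \sqrt{16 + 12}\right)^{2} = \left(\sqrt{2} i \sqrt{15} + \sqrt{28}\right)^{2} = \left(i \sqrt{30} + 2 \sqrt{7}\right)^{2} = \left(2 \sqrt{7} + i \sqrt{30}\right)^{2}$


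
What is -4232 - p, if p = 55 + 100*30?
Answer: -7287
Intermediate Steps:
p = 3055 (p = 55 + 3000 = 3055)
-4232 - p = -4232 - 1*3055 = -4232 - 3055 = -7287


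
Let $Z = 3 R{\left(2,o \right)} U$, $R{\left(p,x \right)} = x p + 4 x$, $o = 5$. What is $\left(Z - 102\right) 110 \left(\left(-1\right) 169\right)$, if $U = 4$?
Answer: $-4796220$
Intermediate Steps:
$R{\left(p,x \right)} = 4 x + p x$ ($R{\left(p,x \right)} = p x + 4 x = 4 x + p x$)
$Z = 360$ ($Z = 3 \cdot 5 \left(4 + 2\right) 4 = 3 \cdot 5 \cdot 6 \cdot 4 = 3 \cdot 30 \cdot 4 = 90 \cdot 4 = 360$)
$\left(Z - 102\right) 110 \left(\left(-1\right) 169\right) = \left(360 - 102\right) 110 \left(\left(-1\right) 169\right) = \left(360 - 102\right) 110 \left(-169\right) = 258 \cdot 110 \left(-169\right) = 28380 \left(-169\right) = -4796220$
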